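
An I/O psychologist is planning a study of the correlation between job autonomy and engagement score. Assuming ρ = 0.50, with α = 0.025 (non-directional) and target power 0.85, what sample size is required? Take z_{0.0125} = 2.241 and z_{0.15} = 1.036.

n = 39

Fisher's z: C = ½·ln((1+r)/(1−r)) = ½·ln(3.0000) = 0.5493.
n = ((z_{α/2} + z_β)/C)² + 3.
(2.241 + 1.036) / 0.5493 = 3.277 / 0.5493 = 5.966.
n = 5.966² + 3 = 35.59 + 3 = 38.6.
Round up.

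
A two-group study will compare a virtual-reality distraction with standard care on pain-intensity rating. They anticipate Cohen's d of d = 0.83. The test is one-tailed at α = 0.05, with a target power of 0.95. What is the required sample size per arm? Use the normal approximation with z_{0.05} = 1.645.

For two independent groups with equal n: n = 2·((z_{α} + z_β) / d)².
z_{α} + z_β = 1.645 + 1.645 = 3.290.
n = 2 × (3.290 / 0.83)² = 2 × 3.964² = 2 × 15.71 = 31.4.
Round up to the next whole participant.

n = 32 per group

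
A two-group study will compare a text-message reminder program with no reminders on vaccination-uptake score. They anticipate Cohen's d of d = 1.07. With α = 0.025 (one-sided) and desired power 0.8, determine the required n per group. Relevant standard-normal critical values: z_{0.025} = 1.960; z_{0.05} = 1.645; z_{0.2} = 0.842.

n = 14 per group

For two independent groups with equal n: n = 2·((z_{α} + z_β) / d)².
z_{α} + z_β = 1.960 + 0.842 = 2.802.
n = 2 × (2.802 / 1.07)² = 2 × 2.619² = 2 × 6.86 = 13.7.
Round up to the next whole participant.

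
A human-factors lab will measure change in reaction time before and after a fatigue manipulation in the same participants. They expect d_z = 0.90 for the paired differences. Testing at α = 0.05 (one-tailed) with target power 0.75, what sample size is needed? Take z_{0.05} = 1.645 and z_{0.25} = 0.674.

For a paired (one-sample on differences) test: n = ((z_{α} + z_β) / d)².
z_{α} + z_β = 1.645 + 0.674 = 2.319.
n = (2.319 / 0.90)² = 2.577² = 6.64.
Round up.

n = 7 pairs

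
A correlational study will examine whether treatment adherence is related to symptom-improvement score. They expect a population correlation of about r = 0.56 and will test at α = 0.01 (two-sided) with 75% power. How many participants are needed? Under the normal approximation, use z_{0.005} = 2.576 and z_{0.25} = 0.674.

n = 30

Fisher's z: C = ½·ln((1+r)/(1−r)) = ½·ln(3.5455) = 0.6328.
n = ((z_{α/2} + z_β)/C)² + 3.
(2.576 + 0.674) / 0.6328 = 3.250 / 0.6328 = 5.136.
n = 5.136² + 3 = 26.38 + 3 = 29.4.
Round up.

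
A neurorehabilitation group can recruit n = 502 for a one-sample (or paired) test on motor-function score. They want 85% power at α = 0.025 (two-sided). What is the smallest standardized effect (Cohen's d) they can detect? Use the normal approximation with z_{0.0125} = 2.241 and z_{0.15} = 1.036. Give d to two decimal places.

d_min ≈ 0.15

For a single sample (or paired design) of n = 502: d_min = (z_{α/2} + z_β)/√n.
z-sum = 2.241 + 1.036 = 3.277.
d_min = 3.277 / √502 = 3.277 / 22.405 = 0.146.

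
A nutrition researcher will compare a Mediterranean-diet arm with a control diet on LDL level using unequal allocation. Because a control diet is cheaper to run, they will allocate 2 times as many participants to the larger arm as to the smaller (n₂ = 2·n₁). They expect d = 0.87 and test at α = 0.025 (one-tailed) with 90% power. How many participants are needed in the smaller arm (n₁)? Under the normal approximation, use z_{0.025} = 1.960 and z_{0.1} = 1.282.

n₁ = 21

With allocation ratio k = n₂/n₁ = 2, Var(x̄₁−x̄₂) = σ²(1/n₁ + 1/(k·n₁)) = σ²·(k+1)/(k·n₁).
So n₁ = (1 + 1/k)·((z_{α} + z_β)/d)² = 1.500 × (3.242/0.87)².
n₁ = 1.500 × 13.89 = 20.8.
Round up: n₁ = 21, giving n₂ = 2 × 21 = 42.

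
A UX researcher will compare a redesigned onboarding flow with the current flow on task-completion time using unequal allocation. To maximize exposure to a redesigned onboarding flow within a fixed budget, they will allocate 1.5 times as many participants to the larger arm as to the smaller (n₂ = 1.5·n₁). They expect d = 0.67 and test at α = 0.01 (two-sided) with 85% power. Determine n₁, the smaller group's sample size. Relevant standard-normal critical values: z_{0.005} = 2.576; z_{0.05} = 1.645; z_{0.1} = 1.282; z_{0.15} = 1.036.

With allocation ratio k = n₂/n₁ = 1.5, Var(x̄₁−x̄₂) = σ²(1/n₁ + 1/(k·n₁)) = σ²·(k+1)/(k·n₁).
So n₁ = (1 + 1/k)·((z_{α/2} + z_β)/d)² = 1.667 × (3.612/0.67)².
n₁ = 1.667 × 29.06 = 48.4.
Round up: n₁ = 49, giving n₂ = ⌈1.5 × 49⌉ = ⌈73.5⌉ = 74.

n₁ = 49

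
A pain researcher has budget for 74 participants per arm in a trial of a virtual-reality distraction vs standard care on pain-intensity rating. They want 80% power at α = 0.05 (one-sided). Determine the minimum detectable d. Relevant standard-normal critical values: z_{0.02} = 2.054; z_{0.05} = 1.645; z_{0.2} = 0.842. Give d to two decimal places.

For two independent groups of n = 74 each: d_min = (z_{α} + z_β)·√(2/n).
z-sum = 1.645 + 0.842 = 2.487.
d_min = 2.487 × √(2/74) = 2.487 × 0.1644 = 0.409.

d_min ≈ 0.41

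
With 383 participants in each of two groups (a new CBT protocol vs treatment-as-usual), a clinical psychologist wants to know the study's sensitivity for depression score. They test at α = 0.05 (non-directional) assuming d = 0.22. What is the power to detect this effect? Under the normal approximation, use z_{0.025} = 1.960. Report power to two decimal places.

power ≈ 0.86

For two equal groups, power = Φ(d·√(n/2) − z_{α/2}).
d·√(n/2) = 0.22 × √(383/2) = 0.22 × 13.838 = 3.044.
z_β = 3.044 − 1.960 = 1.084.
Power = Φ(1.084) = 0.861.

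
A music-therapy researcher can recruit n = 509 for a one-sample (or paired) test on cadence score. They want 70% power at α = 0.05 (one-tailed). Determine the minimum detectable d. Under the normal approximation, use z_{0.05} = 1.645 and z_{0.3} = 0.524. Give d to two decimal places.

For a single sample (or paired design) of n = 509: d_min = (z_{α} + z_β)/√n.
z-sum = 1.645 + 0.524 = 2.169.
d_min = 2.169 / √509 = 2.169 / 22.561 = 0.096.

d_min ≈ 0.10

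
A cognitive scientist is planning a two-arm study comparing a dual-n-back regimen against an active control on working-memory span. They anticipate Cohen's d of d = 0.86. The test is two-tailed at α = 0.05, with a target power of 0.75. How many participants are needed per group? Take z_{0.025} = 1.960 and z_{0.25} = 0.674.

n = 19 per group

For two independent groups with equal n: n = 2·((z_{α/2} + z_β) / d)².
z_{α/2} + z_β = 1.960 + 0.674 = 2.634.
n = 2 × (2.634 / 0.86)² = 2 × 3.063² = 2 × 9.38 = 18.8.
Round up to the next whole participant.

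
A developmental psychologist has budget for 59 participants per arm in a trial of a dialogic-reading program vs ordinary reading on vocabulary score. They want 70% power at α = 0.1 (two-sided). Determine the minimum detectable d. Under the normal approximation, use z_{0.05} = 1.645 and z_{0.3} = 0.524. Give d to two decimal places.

d_min ≈ 0.40

For two independent groups of n = 59 each: d_min = (z_{α/2} + z_β)·√(2/n).
z-sum = 1.645 + 0.524 = 2.169.
d_min = 2.169 × √(2/59) = 2.169 × 0.1841 = 0.399.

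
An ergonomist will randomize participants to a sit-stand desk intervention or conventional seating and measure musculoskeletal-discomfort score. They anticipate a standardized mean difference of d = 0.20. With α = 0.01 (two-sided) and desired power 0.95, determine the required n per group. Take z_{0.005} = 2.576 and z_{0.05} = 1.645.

For two independent groups with equal n: n = 2·((z_{α/2} + z_β) / d)².
z_{α/2} + z_β = 2.576 + 1.645 = 4.221.
n = 2 × (4.221 / 0.20)² = 2 × 21.105² = 2 × 445.42 = 890.8.
Round up to the next whole participant.

n = 891 per group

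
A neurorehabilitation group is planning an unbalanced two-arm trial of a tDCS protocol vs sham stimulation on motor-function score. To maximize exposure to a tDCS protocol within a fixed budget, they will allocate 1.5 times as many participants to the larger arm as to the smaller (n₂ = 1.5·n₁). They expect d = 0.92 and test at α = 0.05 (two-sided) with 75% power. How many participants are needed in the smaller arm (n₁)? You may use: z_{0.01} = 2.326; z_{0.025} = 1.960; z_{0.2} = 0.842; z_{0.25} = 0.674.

With allocation ratio k = n₂/n₁ = 1.5, Var(x̄₁−x̄₂) = σ²(1/n₁ + 1/(k·n₁)) = σ²·(k+1)/(k·n₁).
So n₁ = (1 + 1/k)·((z_{α/2} + z_β)/d)² = 1.667 × (2.634/0.92)².
n₁ = 1.667 × 8.20 = 13.7.
Round up: n₁ = 14, giving n₂ = 1.5 × 14 = 21.

n₁ = 14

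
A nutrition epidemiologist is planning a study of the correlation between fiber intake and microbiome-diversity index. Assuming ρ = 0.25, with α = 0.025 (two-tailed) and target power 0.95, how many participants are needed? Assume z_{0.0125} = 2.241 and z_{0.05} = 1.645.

Fisher's z: C = ½·ln((1+r)/(1−r)) = ½·ln(1.6667) = 0.2554.
n = ((z_{α/2} + z_β)/C)² + 3.
(2.241 + 1.645) / 0.2554 = 3.886 / 0.2554 = 15.215.
n = 15.215² + 3 = 231.51 + 3 = 234.5.
Round up.

n = 235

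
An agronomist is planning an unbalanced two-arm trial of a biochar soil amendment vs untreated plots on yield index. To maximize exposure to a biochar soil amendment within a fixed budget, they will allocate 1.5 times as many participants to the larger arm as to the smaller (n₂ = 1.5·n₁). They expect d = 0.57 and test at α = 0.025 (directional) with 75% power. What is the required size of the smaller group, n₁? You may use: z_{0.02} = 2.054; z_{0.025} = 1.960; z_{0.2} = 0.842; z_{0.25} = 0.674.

With allocation ratio k = n₂/n₁ = 1.5, Var(x̄₁−x̄₂) = σ²(1/n₁ + 1/(k·n₁)) = σ²·(k+1)/(k·n₁).
So n₁ = (1 + 1/k)·((z_{α} + z_β)/d)² = 1.667 × (2.634/0.57)².
n₁ = 1.667 × 21.35 = 35.6.
Round up: n₁ = 36, giving n₂ = 1.5 × 36 = 54.

n₁ = 36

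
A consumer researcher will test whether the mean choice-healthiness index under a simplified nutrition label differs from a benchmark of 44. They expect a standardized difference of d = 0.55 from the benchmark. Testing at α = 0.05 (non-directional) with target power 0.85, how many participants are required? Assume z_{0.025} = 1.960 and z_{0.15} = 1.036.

For a one-sample test: n = ((z_{α/2} + z_β) / d)².
z_{α/2} + z_β = 1.960 + 1.036 = 2.996.
n = (2.996 / 0.55)² = 5.447² = 29.67.
Round up.

n = 30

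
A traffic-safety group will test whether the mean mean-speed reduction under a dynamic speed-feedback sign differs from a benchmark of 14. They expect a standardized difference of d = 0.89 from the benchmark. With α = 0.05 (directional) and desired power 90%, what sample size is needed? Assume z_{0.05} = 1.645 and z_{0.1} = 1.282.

n = 11

For a one-sample test: n = ((z_{α} + z_β) / d)².
z_{α} + z_β = 1.645 + 1.282 = 2.927.
n = (2.927 / 0.89)² = 3.289² = 10.82.
Round up.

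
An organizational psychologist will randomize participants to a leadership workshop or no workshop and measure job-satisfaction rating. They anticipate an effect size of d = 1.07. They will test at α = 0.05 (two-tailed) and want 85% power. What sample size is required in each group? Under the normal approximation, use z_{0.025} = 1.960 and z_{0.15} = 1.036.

For two independent groups with equal n: n = 2·((z_{α/2} + z_β) / d)².
z_{α/2} + z_β = 1.960 + 1.036 = 2.996.
n = 2 × (2.996 / 1.07)² = 2 × 2.800² = 2 × 7.84 = 15.7.
Round up to the next whole participant.

n = 16 per group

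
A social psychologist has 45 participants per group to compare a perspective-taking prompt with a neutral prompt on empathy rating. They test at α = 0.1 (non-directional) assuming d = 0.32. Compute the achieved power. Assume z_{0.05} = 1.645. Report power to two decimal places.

For two equal groups, power = Φ(d·√(n/2) − z_{α/2}).
d·√(n/2) = 0.32 × √(45/2) = 0.32 × 4.743 = 1.518.
z_β = 1.518 − 1.645 = -0.127.
Power = Φ(-0.127) = 0.449.

power ≈ 0.45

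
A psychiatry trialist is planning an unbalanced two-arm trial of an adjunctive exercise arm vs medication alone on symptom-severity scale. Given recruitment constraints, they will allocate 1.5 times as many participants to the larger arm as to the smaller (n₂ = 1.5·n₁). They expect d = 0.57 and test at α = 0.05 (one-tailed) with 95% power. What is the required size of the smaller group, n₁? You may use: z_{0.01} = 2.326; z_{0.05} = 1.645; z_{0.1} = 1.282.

With allocation ratio k = n₂/n₁ = 1.5, Var(x̄₁−x̄₂) = σ²(1/n₁ + 1/(k·n₁)) = σ²·(k+1)/(k·n₁).
So n₁ = (1 + 1/k)·((z_{α} + z_β)/d)² = 1.667 × (3.290/0.57)².
n₁ = 1.667 × 33.32 = 55.5.
Round up: n₁ = 56, giving n₂ = 1.5 × 56 = 84.

n₁ = 56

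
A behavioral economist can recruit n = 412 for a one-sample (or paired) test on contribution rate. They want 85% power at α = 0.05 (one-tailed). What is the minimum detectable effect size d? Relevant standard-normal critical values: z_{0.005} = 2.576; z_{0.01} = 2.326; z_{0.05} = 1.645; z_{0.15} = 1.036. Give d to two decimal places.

For a single sample (or paired design) of n = 412: d_min = (z_{α} + z_β)/√n.
z-sum = 1.645 + 1.036 = 2.681.
d_min = 2.681 / √412 = 2.681 / 20.298 = 0.132.

d_min ≈ 0.13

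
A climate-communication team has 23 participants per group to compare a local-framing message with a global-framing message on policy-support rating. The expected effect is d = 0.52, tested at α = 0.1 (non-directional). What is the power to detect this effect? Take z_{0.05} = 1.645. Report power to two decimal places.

For two equal groups, power = Φ(d·√(n/2) − z_{α/2}).
d·√(n/2) = 0.52 × √(23/2) = 0.52 × 3.391 = 1.763.
z_β = 1.763 − 1.645 = 0.118.
Power = Φ(0.118) = 0.547.

power ≈ 0.55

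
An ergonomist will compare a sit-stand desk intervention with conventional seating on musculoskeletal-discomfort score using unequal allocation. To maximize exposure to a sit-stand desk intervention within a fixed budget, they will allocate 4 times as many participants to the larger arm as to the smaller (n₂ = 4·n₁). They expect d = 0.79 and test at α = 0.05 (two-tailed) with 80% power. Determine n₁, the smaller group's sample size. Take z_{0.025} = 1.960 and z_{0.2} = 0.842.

With allocation ratio k = n₂/n₁ = 4, Var(x̄₁−x̄₂) = σ²(1/n₁ + 1/(k·n₁)) = σ²·(k+1)/(k·n₁).
So n₁ = (1 + 1/k)·((z_{α/2} + z_β)/d)² = 1.250 × (2.802/0.79)².
n₁ = 1.250 × 12.58 = 15.7.
Round up: n₁ = 16, giving n₂ = 4 × 16 = 64.

n₁ = 16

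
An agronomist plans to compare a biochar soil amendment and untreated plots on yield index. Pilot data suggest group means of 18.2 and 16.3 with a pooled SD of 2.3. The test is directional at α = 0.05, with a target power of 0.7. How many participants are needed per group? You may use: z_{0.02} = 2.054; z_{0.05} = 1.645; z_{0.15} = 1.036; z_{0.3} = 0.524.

n = 14 per group

Cohen's d = |M₁ − M₂| / SD_pooled = |18.2 − 16.3| / 2.3 = 1.9 / 2.3 = 0.826.
For two independent groups with equal n: n = 2·((z_{α} + z_β) / d)².
z_{α} + z_β = 1.645 + 0.524 = 2.169.
n = 2 × (2.169 / 0.826)² = 2 × 2.626² = 2 × 6.90 = 13.8.
Round up to the next whole participant.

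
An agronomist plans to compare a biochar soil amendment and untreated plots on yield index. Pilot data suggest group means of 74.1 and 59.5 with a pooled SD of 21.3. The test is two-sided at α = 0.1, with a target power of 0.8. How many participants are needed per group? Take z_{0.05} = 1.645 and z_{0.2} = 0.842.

n = 27 per group

Cohen's d = |M₁ − M₂| / SD_pooled = |74.1 − 59.5| / 21.3 = 14.6 / 21.3 = 0.685.
For two independent groups with equal n: n = 2·((z_{α/2} + z_β) / d)².
z_{α/2} + z_β = 1.645 + 0.842 = 2.487.
n = 2 × (2.487 / 0.685)² = 2 × 3.631² = 2 × 13.18 = 26.4.
Round up to the next whole participant.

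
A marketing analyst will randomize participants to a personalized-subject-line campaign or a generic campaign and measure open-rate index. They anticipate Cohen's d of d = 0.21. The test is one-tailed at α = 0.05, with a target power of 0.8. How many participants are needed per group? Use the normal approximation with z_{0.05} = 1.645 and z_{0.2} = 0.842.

n = 281 per group

For two independent groups with equal n: n = 2·((z_{α} + z_β) / d)².
z_{α} + z_β = 1.645 + 0.842 = 2.487.
n = 2 × (2.487 / 0.21)² = 2 × 11.843² = 2 × 140.25 = 280.5.
Round up to the next whole participant.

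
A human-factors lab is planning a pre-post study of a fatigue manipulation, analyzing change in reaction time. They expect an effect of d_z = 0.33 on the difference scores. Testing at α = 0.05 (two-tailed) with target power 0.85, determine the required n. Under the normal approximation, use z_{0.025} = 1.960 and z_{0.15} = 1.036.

For a paired (one-sample on differences) test: n = ((z_{α/2} + z_β) / d)².
z_{α/2} + z_β = 1.960 + 1.036 = 2.996.
n = (2.996 / 0.33)² = 9.079² = 82.42.
Round up.

n = 83 pairs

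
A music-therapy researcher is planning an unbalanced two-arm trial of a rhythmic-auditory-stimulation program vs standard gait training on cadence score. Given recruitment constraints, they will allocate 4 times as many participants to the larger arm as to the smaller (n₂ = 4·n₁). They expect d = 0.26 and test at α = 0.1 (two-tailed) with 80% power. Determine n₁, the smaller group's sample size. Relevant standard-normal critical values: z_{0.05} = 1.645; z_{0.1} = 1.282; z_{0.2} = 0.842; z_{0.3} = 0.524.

With allocation ratio k = n₂/n₁ = 4, Var(x̄₁−x̄₂) = σ²(1/n₁ + 1/(k·n₁)) = σ²·(k+1)/(k·n₁).
So n₁ = (1 + 1/k)·((z_{α/2} + z_β)/d)² = 1.250 × (2.487/0.26)².
n₁ = 1.250 × 91.50 = 114.4.
Round up: n₁ = 115, giving n₂ = 4 × 115 = 460.

n₁ = 115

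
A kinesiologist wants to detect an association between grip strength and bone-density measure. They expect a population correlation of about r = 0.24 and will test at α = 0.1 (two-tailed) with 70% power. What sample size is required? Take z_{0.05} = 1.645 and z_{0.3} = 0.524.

n = 82

Fisher's z: C = ½·ln((1+r)/(1−r)) = ½·ln(1.6316) = 0.2448.
n = ((z_{α/2} + z_β)/C)² + 3.
(1.645 + 0.524) / 0.2448 = 2.169 / 0.2448 = 8.860.
n = 8.860² + 3 = 78.50 + 3 = 81.5.
Round up.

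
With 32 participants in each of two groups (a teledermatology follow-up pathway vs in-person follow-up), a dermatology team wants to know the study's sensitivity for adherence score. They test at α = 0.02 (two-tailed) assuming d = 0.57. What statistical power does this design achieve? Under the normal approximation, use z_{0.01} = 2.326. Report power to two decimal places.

power ≈ 0.48

For two equal groups, power = Φ(d·√(n/2) − z_{α/2}).
d·√(n/2) = 0.57 × √(32/2) = 0.57 × 4.000 = 2.280.
z_β = 2.280 − 2.326 = -0.046.
Power = Φ(-0.046) = 0.482.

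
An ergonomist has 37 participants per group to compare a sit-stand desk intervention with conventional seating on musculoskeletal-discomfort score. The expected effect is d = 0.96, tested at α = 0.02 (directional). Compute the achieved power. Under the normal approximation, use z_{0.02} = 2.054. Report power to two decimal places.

For two equal groups, power = Φ(d·√(n/2) − z_{α}).
d·√(n/2) = 0.96 × √(37/2) = 0.96 × 4.301 = 4.129.
z_β = 4.129 − 2.054 = 2.075.
Power = Φ(2.075) = 0.981.

power ≈ 0.98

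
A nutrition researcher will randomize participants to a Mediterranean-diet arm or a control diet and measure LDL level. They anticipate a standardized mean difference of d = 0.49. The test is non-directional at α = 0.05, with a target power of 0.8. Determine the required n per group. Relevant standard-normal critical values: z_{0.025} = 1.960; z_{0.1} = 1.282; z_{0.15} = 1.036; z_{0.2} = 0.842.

For two independent groups with equal n: n = 2·((z_{α/2} + z_β) / d)².
z_{α/2} + z_β = 1.960 + 0.842 = 2.802.
n = 2 × (2.802 / 0.49)² = 2 × 5.718² = 2 × 32.70 = 65.4.
Round up to the next whole participant.

n = 66 per group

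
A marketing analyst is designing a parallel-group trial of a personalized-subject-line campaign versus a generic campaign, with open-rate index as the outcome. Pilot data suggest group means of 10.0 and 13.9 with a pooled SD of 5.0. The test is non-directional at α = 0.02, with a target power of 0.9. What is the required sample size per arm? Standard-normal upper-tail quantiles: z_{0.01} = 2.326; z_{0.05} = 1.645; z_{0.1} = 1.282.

Cohen's d = |M₁ − M₂| / SD_pooled = |10.0 − 13.9| / 5.0 = 3.9 / 5.0 = 0.780.
For two independent groups with equal n: n = 2·((z_{α/2} + z_β) / d)².
z_{α/2} + z_β = 2.326 + 1.282 = 3.608.
n = 2 × (3.608 / 0.780)² = 2 × 4.626² = 2 × 21.40 = 42.8.
Round up to the next whole participant.

n = 43 per group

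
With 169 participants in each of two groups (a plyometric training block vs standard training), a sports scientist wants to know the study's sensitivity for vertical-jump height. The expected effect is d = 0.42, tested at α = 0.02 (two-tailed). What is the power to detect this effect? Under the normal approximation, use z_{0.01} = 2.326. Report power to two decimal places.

For two equal groups, power = Φ(d·√(n/2) − z_{α/2}).
d·√(n/2) = 0.42 × √(169/2) = 0.42 × 9.192 = 3.861.
z_β = 3.861 − 2.326 = 1.535.
Power = Φ(1.535) = 0.938.

power ≈ 0.94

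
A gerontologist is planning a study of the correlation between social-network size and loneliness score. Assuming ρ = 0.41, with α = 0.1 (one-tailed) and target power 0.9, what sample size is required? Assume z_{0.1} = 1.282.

Fisher's z: C = ½·ln((1+r)/(1−r)) = ½·ln(2.3898) = 0.4356.
n = ((z_{α} + z_β)/C)² + 3.
(1.282 + 1.282) / 0.4356 = 2.564 / 0.4356 = 5.886.
n = 5.886² + 3 = 34.65 + 3 = 37.6.
Round up.

n = 38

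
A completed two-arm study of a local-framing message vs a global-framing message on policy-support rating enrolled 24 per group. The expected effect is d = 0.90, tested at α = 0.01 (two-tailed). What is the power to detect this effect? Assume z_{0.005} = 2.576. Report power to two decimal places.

For two equal groups, power = Φ(d·√(n/2) − z_{α/2}).
d·√(n/2) = 0.90 × √(24/2) = 0.90 × 3.464 = 3.118.
z_β = 3.118 − 2.576 = 0.542.
Power = Φ(0.542) = 0.706.

power ≈ 0.71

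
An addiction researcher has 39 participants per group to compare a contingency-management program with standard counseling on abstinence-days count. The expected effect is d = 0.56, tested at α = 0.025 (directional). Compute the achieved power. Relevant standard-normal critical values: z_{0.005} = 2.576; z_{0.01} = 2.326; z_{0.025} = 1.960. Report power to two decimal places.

power ≈ 0.70

For two equal groups, power = Φ(d·√(n/2) − z_{α}).
d·√(n/2) = 0.56 × √(39/2) = 0.56 × 4.416 = 2.473.
z_β = 2.473 − 1.960 = 0.513.
Power = Φ(0.513) = 0.696.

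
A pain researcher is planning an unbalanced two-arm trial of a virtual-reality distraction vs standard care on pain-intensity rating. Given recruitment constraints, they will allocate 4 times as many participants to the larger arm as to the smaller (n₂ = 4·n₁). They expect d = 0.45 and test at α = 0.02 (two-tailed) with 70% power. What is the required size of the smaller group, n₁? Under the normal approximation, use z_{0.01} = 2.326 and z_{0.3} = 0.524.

With allocation ratio k = n₂/n₁ = 4, Var(x̄₁−x̄₂) = σ²(1/n₁ + 1/(k·n₁)) = σ²·(k+1)/(k·n₁).
So n₁ = (1 + 1/k)·((z_{α/2} + z_β)/d)² = 1.250 × (2.850/0.45)².
n₁ = 1.250 × 40.11 = 50.1.
Round up: n₁ = 51, giving n₂ = 4 × 51 = 204.

n₁ = 51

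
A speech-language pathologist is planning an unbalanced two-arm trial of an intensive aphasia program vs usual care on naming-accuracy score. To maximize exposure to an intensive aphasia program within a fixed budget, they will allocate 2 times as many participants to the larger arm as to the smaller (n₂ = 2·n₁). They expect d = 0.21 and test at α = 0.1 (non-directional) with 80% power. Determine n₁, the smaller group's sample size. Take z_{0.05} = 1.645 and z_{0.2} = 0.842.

With allocation ratio k = n₂/n₁ = 2, Var(x̄₁−x̄₂) = σ²(1/n₁ + 1/(k·n₁)) = σ²·(k+1)/(k·n₁).
So n₁ = (1 + 1/k)·((z_{α/2} + z_β)/d)² = 1.500 × (2.487/0.21)².
n₁ = 1.500 × 140.25 = 210.4.
Round up: n₁ = 211, giving n₂ = 2 × 211 = 422.

n₁ = 211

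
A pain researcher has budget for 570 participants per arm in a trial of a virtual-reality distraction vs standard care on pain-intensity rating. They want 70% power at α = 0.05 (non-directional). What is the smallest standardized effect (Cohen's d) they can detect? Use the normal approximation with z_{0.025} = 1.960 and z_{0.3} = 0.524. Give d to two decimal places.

d_min ≈ 0.15

For two independent groups of n = 570 each: d_min = (z_{α/2} + z_β)·√(2/n).
z-sum = 1.960 + 0.524 = 2.484.
d_min = 2.484 × √(2/570) = 2.484 × 0.0592 = 0.147.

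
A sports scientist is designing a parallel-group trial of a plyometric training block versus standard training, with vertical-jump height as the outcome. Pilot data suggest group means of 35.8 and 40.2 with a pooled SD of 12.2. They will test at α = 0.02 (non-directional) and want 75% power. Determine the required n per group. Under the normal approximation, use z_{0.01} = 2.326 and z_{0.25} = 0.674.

n = 139 per group

Cohen's d = |M₁ − M₂| / SD_pooled = |35.8 − 40.2| / 12.2 = 4.4 / 12.2 = 0.361.
For two independent groups with equal n: n = 2·((z_{α/2} + z_β) / d)².
z_{α/2} + z_β = 2.326 + 0.674 = 3.000.
n = 2 × (3.000 / 0.361)² = 2 × 8.310² = 2 × 69.06 = 138.1.
Round up to the next whole participant.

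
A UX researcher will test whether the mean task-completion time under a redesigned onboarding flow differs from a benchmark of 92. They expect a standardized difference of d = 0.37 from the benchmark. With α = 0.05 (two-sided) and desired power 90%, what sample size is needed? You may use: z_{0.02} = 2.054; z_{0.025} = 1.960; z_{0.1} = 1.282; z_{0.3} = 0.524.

For a one-sample test: n = ((z_{α/2} + z_β) / d)².
z_{α/2} + z_β = 1.960 + 1.282 = 3.242.
n = (3.242 / 0.37)² = 8.762² = 76.78.
Round up.

n = 77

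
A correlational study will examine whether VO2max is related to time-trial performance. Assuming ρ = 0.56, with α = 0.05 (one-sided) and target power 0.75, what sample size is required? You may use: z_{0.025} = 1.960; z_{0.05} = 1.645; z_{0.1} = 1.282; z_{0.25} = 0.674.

Fisher's z: C = ½·ln((1+r)/(1−r)) = ½·ln(3.5455) = 0.6328.
n = ((z_{α} + z_β)/C)² + 3.
(1.645 + 0.674) / 0.6328 = 2.319 / 0.6328 = 3.665.
n = 3.665² + 3 = 13.43 + 3 = 16.4.
Round up.

n = 17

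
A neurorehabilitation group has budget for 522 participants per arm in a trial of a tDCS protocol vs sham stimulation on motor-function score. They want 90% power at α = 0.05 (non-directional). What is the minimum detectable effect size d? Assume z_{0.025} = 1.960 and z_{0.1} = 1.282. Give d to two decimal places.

d_min ≈ 0.20

For two independent groups of n = 522 each: d_min = (z_{α/2} + z_β)·√(2/n).
z-sum = 1.960 + 1.282 = 3.242.
d_min = 3.242 × √(2/522) = 3.242 × 0.0619 = 0.201.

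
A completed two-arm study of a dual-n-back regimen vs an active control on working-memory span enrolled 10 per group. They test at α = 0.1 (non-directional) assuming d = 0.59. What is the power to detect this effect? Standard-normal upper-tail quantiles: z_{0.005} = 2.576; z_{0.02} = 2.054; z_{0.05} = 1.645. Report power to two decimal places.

power ≈ 0.37

For two equal groups, power = Φ(d·√(n/2) − z_{α/2}).
d·√(n/2) = 0.59 × √(10/2) = 0.59 × 2.236 = 1.319.
z_β = 1.319 − 1.645 = -0.326.
Power = Φ(-0.326) = 0.372.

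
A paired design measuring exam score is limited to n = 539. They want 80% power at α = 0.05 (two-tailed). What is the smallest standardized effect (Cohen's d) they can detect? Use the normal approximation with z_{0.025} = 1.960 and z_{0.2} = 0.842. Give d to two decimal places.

d_min ≈ 0.12

For a single sample (or paired design) of n = 539: d_min = (z_{α/2} + z_β)/√n.
z-sum = 1.960 + 0.842 = 2.802.
d_min = 2.802 / √539 = 2.802 / 23.216 = 0.121.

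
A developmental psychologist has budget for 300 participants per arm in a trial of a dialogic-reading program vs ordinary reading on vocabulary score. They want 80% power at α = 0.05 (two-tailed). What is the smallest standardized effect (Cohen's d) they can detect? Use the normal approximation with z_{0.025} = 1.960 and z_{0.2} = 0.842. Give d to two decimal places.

d_min ≈ 0.23

For two independent groups of n = 300 each: d_min = (z_{α/2} + z_β)·√(2/n).
z-sum = 1.960 + 0.842 = 2.802.
d_min = 2.802 × √(2/300) = 2.802 × 0.0816 = 0.229.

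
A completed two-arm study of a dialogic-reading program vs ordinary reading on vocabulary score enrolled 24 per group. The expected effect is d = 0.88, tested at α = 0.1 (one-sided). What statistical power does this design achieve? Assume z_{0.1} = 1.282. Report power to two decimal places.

For two equal groups, power = Φ(d·√(n/2) − z_{α}).
d·√(n/2) = 0.88 × √(24/2) = 0.88 × 3.464 = 3.048.
z_β = 3.048 − 1.282 = 1.766.
Power = Φ(1.766) = 0.961.

power ≈ 0.96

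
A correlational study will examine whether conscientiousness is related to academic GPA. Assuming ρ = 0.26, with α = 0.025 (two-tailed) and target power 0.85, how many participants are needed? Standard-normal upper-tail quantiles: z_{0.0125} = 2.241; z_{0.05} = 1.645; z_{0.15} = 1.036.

Fisher's z: C = ½·ln((1+r)/(1−r)) = ½·ln(1.7027) = 0.2661.
n = ((z_{α/2} + z_β)/C)² + 3.
(2.241 + 1.036) / 0.2661 = 3.277 / 0.2661 = 12.315.
n = 12.315² + 3 = 151.66 + 3 = 154.7.
Round up.

n = 155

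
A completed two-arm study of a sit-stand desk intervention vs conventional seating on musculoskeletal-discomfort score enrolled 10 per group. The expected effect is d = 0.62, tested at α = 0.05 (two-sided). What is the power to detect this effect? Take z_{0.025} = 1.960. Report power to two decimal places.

For two equal groups, power = Φ(d·√(n/2) − z_{α/2}).
d·√(n/2) = 0.62 × √(10/2) = 0.62 × 2.236 = 1.386.
z_β = 1.386 − 1.960 = -0.574.
Power = Φ(-0.574) = 0.283.

power ≈ 0.28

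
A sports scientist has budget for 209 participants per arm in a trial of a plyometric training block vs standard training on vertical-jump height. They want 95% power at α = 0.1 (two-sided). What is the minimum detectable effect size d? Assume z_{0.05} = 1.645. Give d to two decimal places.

For two independent groups of n = 209 each: d_min = (z_{α/2} + z_β)·√(2/n).
z-sum = 1.645 + 1.645 = 3.290.
d_min = 3.290 × √(2/209) = 3.290 × 0.0978 = 0.322.

d_min ≈ 0.32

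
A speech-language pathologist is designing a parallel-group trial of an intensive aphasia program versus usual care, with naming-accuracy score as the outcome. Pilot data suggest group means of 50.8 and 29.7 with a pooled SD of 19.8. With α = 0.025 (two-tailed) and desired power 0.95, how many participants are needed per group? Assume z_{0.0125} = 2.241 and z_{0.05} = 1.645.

n = 27 per group

Cohen's d = |M₁ − M₂| / SD_pooled = |50.8 − 29.7| / 19.8 = 21.1 / 19.8 = 1.066.
For two independent groups with equal n: n = 2·((z_{α/2} + z_β) / d)².
z_{α/2} + z_β = 2.241 + 1.645 = 3.886.
n = 2 × (3.886 / 1.066)² = 2 × 3.645² = 2 × 13.29 = 26.6.
Round up to the next whole participant.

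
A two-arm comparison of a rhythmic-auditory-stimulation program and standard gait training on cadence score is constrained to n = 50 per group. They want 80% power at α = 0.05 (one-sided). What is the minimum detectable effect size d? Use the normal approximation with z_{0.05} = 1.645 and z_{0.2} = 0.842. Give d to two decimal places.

d_min ≈ 0.50

For two independent groups of n = 50 each: d_min = (z_{α} + z_β)·√(2/n).
z-sum = 1.645 + 0.842 = 2.487.
d_min = 2.487 × √(2/50) = 2.487 × 0.2000 = 0.497.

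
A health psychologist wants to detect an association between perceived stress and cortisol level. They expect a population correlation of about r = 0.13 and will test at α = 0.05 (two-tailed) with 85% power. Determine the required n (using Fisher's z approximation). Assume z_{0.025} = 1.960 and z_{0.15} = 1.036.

n = 529

Fisher's z: C = ½·ln((1+r)/(1−r)) = ½·ln(1.2989) = 0.1307.
n = ((z_{α/2} + z_β)/C)² + 3.
(1.960 + 1.036) / 0.1307 = 2.996 / 0.1307 = 22.923.
n = 22.923² + 3 = 525.45 + 3 = 528.5.
Round up.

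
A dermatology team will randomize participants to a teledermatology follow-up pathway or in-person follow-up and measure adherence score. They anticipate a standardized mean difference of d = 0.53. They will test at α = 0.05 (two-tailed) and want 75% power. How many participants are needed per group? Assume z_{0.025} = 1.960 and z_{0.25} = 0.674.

n = 50 per group

For two independent groups with equal n: n = 2·((z_{α/2} + z_β) / d)².
z_{α/2} + z_β = 1.960 + 0.674 = 2.634.
n = 2 × (2.634 / 0.53)² = 2 × 4.970² = 2 × 24.70 = 49.4.
Round up to the next whole participant.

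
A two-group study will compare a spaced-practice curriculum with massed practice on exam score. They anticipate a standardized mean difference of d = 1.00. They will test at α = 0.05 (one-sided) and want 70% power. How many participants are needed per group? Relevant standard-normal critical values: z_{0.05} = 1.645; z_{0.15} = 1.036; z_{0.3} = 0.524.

For two independent groups with equal n: n = 2·((z_{α} + z_β) / d)².
z_{α} + z_β = 1.645 + 0.524 = 2.169.
n = 2 × (2.169 / 1.00)² = 2 × 2.169² = 2 × 4.70 = 9.4.
Round up to the next whole participant.

n = 10 per group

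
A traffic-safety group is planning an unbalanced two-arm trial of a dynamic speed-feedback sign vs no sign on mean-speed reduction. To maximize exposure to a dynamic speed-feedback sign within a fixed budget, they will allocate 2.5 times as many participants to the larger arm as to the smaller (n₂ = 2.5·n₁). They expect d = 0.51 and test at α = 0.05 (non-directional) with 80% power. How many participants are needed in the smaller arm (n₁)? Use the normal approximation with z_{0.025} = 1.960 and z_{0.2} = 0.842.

n₁ = 43

With allocation ratio k = n₂/n₁ = 2.5, Var(x̄₁−x̄₂) = σ²(1/n₁ + 1/(k·n₁)) = σ²·(k+1)/(k·n₁).
So n₁ = (1 + 1/k)·((z_{α/2} + z_β)/d)² = 1.400 × (2.802/0.51)².
n₁ = 1.400 × 30.19 = 42.3.
Round up: n₁ = 43, giving n₂ = ⌈2.5 × 43⌉ = ⌈107.5⌉ = 108.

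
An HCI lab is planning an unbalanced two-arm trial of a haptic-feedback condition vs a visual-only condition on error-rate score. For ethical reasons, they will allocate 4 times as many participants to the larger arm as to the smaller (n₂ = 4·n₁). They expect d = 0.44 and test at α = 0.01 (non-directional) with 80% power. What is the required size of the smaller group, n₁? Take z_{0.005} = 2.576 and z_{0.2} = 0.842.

With allocation ratio k = n₂/n₁ = 4, Var(x̄₁−x̄₂) = σ²(1/n₁ + 1/(k·n₁)) = σ²·(k+1)/(k·n₁).
So n₁ = (1 + 1/k)·((z_{α/2} + z_β)/d)² = 1.250 × (3.418/0.44)².
n₁ = 1.250 × 60.34 = 75.4.
Round up: n₁ = 76, giving n₂ = 4 × 76 = 304.

n₁ = 76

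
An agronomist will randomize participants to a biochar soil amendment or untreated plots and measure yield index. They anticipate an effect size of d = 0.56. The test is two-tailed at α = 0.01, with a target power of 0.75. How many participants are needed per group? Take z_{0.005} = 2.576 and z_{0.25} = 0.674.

n = 68 per group

For two independent groups with equal n: n = 2·((z_{α/2} + z_β) / d)².
z_{α/2} + z_β = 2.576 + 0.674 = 3.250.
n = 2 × (3.250 / 0.56)² = 2 × 5.804² = 2 × 33.68 = 67.4.
Round up to the next whole participant.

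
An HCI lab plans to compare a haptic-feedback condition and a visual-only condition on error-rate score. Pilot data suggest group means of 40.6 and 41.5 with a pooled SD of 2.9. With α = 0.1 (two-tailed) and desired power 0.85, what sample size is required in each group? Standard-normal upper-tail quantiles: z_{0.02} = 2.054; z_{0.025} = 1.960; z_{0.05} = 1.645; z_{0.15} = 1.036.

Cohen's d = |M₁ − M₂| / SD_pooled = |40.6 − 41.5| / 2.9 = 0.9 / 2.9 = 0.310.
For two independent groups with equal n: n = 2·((z_{α/2} + z_β) / d)².
z_{α/2} + z_β = 1.645 + 1.036 = 2.681.
n = 2 × (2.681 / 0.310)² = 2 × 8.648² = 2 × 74.79 = 149.6.
Round up to the next whole participant.

n = 150 per group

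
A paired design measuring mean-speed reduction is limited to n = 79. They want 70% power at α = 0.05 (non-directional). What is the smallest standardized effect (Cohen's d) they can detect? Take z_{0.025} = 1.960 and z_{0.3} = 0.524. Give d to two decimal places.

For a single sample (or paired design) of n = 79: d_min = (z_{α/2} + z_β)/√n.
z-sum = 1.960 + 0.524 = 2.484.
d_min = 2.484 / √79 = 2.484 / 8.888 = 0.279.

d_min ≈ 0.28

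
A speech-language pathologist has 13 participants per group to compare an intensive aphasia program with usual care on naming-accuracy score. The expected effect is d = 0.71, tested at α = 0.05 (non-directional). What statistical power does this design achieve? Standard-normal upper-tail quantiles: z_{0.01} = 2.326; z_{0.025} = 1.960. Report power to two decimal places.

For two equal groups, power = Φ(d·√(n/2) − z_{α/2}).
d·√(n/2) = 0.71 × √(13/2) = 0.71 × 2.550 = 1.810.
z_β = 1.810 − 1.960 = -0.150.
Power = Φ(-0.150) = 0.440.

power ≈ 0.44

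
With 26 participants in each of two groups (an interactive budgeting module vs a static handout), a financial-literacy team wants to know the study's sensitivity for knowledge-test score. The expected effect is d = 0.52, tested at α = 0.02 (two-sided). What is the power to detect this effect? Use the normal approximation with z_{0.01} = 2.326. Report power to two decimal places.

power ≈ 0.33

For two equal groups, power = Φ(d·√(n/2) − z_{α/2}).
d·√(n/2) = 0.52 × √(26/2) = 0.52 × 3.606 = 1.875.
z_β = 1.875 − 2.326 = -0.451.
Power = Φ(-0.451) = 0.326.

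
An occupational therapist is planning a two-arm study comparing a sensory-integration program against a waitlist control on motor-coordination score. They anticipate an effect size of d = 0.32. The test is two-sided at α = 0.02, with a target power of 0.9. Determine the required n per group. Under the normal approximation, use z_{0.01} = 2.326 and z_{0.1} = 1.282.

n = 255 per group

For two independent groups with equal n: n = 2·((z_{α/2} + z_β) / d)².
z_{α/2} + z_β = 2.326 + 1.282 = 3.608.
n = 2 × (3.608 / 0.32)² = 2 × 11.275² = 2 × 127.13 = 254.3.
Round up to the next whole participant.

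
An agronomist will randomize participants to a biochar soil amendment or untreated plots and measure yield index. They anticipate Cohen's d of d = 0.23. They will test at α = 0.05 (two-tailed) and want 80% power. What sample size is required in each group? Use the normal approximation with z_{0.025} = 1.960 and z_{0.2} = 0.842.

n = 297 per group

For two independent groups with equal n: n = 2·((z_{α/2} + z_β) / d)².
z_{α/2} + z_β = 1.960 + 0.842 = 2.802.
n = 2 × (2.802 / 0.23)² = 2 × 12.183² = 2 × 148.42 = 296.8.
Round up to the next whole participant.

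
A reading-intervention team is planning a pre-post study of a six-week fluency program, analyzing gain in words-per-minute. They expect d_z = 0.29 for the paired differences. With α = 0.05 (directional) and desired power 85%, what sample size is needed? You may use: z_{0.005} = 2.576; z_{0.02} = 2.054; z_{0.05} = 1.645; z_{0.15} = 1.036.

For a paired (one-sample on differences) test: n = ((z_{α} + z_β) / d)².
z_{α} + z_β = 1.645 + 1.036 = 2.681.
n = (2.681 / 0.29)² = 9.245² = 85.47.
Round up.

n = 86 pairs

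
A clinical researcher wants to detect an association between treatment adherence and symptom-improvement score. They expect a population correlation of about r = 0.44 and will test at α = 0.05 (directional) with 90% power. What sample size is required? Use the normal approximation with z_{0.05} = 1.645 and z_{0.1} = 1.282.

n = 42

Fisher's z: C = ½·ln((1+r)/(1−r)) = ½·ln(2.5714) = 0.4722.
n = ((z_{α} + z_β)/C)² + 3.
(1.645 + 1.282) / 0.4722 = 2.927 / 0.4722 = 6.199.
n = 6.199² + 3 = 38.42 + 3 = 41.4.
Round up.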